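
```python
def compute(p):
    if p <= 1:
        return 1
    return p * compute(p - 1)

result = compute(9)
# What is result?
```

compute(9) = 9 * 8 * 7 * 6 * 5 * 4 * 3 * 2 * 1 = 362880

Answer: 362880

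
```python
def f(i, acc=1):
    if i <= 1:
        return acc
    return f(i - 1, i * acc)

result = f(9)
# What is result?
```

Accumulator trace (n, acc): (9, 1) -> (8, 9) -> (7, 72) -> (6, 504) -> (5, 3024) -> (4, 15120) -> (3, 60480) -> (2, 181440) -> (1, 362880) -> return 362880

Answer: 362880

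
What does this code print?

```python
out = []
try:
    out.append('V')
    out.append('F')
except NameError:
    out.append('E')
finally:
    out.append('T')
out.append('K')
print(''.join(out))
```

Execution trace: 'V' (try body) → 'F' (try body, no exception) → 'T' (finally) → 'K' (after the try/except). Output: VFTK

Answer: VFTK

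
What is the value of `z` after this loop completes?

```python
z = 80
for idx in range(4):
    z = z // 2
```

Halve 4 times: 80 // 2^4 = 5
`z` takes the values: 80 → 40 → 20 → 10 → 5

Answer: 5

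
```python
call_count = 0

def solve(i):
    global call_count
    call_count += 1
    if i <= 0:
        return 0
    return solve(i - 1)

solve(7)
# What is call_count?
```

Linear recursion stepping by 1: 8 calls from i=7 down to ≤0.

Answer: 8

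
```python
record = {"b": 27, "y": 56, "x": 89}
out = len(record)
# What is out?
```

Trace:
`record = {"b": 27, "y": 56, "x": 89}` → record = {'b': 27, 'y': 56, 'x': 89}
`out = len(record)` → out = 3
So out = 3

Answer: 3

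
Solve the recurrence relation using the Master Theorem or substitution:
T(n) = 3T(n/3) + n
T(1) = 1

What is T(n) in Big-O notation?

By Master Theorem: a=3, b=3, f(n)=n. Since log_3(3) = 1 and f(n) = Θ(n^1), Case 2 applies. T(n) = O(n log n).

Answer: O(n log n)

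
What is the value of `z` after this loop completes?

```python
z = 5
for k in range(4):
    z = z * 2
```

Multiply by 2, 4 times: 5 * 2^4 = 80
`z` takes the values: 5 → 10 → 20 → 40 → 80

Answer: 80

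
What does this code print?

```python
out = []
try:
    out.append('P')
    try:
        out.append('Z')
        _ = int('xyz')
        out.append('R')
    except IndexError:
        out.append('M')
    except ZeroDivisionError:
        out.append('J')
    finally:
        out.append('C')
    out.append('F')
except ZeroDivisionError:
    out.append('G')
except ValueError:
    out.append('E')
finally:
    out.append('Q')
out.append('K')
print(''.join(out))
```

Execution trace: 'P' (try body) → 'Z' (inner try body) → 'C' (inner finally) → 'E' (except ValueError) → 'Q' (finally) → 'K' (after the try/except). Output: PZCEQK

Answer: PZCEQK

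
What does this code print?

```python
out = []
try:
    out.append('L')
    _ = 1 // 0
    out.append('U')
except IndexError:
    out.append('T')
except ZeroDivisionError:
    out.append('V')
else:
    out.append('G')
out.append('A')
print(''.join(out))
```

Execution trace: 'L' (try body) → 'V' (except ZeroDivisionError) → 'A' (after the try/except). Output: LVA

Answer: LVA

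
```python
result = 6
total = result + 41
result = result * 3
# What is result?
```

Trace:
`result = 6` → result = 6
`total = result + 41` → total = 47
`result = result * 3` → result = 18
So result = 18

Answer: 18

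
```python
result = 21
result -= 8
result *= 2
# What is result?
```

Trace:
`result = 21` → result = 21
`result -= 8` → result = 13
`result *= 2` → result = 26
So result = 26

Answer: 26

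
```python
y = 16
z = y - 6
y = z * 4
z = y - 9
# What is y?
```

Trace:
`y = 16` → y = 16
`z = y - 6` → z = 10
`y = z * 4` → y = 40
`z = y - 9` → z = 31
So y = 40

Answer: 40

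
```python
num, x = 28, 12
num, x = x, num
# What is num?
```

Trace:
`num, x = 28, 12` → num = 28; x = 12
`num, x = x, num` → num = 12; x = 28
So num = 12

Answer: 12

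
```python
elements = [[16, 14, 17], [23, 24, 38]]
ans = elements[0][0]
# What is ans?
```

Trace:
`elements = [[16, 14, 17], [23, 24, 38]]` → elements = [[16, 14, 17], [23, 24, 38]]
`ans = elements[0][0]` → ans = 16
So ans = 16

Answer: 16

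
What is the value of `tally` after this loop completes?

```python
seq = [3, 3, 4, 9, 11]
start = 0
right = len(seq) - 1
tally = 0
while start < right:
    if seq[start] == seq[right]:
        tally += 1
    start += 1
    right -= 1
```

Count matching pairs from ends
`tally` takes the values: 0

Answer: 0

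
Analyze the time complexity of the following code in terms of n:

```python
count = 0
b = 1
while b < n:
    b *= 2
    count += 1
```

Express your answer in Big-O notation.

Each loop level contributes: log n. Multiplying the contributions gives O(log n).

Answer: O(log n)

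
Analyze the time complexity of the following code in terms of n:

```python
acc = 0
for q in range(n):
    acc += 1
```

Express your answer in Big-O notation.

Each loop level contributes: n. Multiplying the contributions gives O(n).

Answer: O(n)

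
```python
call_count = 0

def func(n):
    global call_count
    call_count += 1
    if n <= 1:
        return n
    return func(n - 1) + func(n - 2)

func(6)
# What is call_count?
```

Calls(n) = 1 + Calls(n-1) + Calls(n-2); Calls(0)=Calls(1)=1. For n=6 this gives 25.

Answer: 25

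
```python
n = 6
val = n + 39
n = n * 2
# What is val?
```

Trace:
`n = 6` → n = 6
`val = n + 39` → val = 45
`n = n * 2` → n = 12
So val = 45

Answer: 45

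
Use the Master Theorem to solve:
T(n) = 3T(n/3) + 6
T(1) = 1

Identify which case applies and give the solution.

a=3, b=3, f(n)=6. log_3(3) = 1. Since c=0 < 1, Case 1 applies: T(n) = Θ(n^log_b(a)) = O(n).

Answer: O(n) - Case 1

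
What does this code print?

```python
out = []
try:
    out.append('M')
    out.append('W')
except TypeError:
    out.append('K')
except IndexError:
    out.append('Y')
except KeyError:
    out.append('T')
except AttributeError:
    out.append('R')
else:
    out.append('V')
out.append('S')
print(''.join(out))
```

Execution trace: 'M' (try body) → 'W' (try body, no exception) → 'V' (else) → 'S' (after the try/except). Output: MWVS

Answer: MWVS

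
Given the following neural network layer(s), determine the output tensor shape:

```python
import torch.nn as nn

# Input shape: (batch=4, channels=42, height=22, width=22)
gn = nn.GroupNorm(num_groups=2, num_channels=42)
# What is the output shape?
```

Input: (4, 42, 22, 22) -> Output: (4, 42, 22, 22)

Answer: (4, 42, 22, 22)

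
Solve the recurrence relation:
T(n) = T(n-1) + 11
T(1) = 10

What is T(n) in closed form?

Unrolling: T(n) = T(1) + 11·(n-1) = 10 + 11(n-1) = 11n - 1.

Answer: T(n) = 11n - 1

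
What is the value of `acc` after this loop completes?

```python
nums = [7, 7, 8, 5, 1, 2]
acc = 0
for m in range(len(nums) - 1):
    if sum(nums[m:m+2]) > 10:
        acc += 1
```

Count windows with sum > 10
`acc` takes the values: 0 → 1 → 2 → 3

Answer: 3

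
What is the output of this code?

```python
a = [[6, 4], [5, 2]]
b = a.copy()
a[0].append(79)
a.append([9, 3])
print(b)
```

Key concept: shallow copy with nested lists.
Step by step:
`a = [[6, 4], [5, 2]]` → a = [[6, 4], [5, 2]]
`b = a.copy()` → b = [[6, 4], [5, 2]]
`a[0].append(79)` → a = [[6, 4, 79], [5, 2]]; b = [[6, 4, 79], [5, 2]]
`a.append([9, 3])` → a = [[6, 4, 79], [5, 2], [9, 3]]
`print(b)` → prints [[6, 4, 79], [5, 2]]

Answer: [[6, 4, 79], [5, 2]]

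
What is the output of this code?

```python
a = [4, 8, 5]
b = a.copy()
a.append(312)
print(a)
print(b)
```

Key concept: list.copy() creates independent copy.
Step by step:
`a = [4, 8, 5]` → a = [4, 8, 5]
`b = a.copy()` → b = [4, 8, 5]
`a.append(312)` → a = [4, 8, 5, 312]
`print(a)` → prints [4, 8, 5, 312]
`print(b)` → prints [4, 8, 5]

Answer:
[4, 8, 5, 312]
[4, 8, 5]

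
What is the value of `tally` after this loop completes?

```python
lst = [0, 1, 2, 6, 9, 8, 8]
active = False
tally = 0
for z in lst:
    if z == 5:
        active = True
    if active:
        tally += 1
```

Count elements after first 5 in [0, 1, 2, 6, 9, 8, 8]
`tally` takes the values: 0

Answer: 0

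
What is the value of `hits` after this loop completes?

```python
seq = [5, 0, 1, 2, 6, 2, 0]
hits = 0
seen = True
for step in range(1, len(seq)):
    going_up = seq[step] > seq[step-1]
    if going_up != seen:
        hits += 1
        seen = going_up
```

Count direction changes in [5, 0, 1, 2, 6, 2, 0]
`hits` takes the values: 0 → 1 → 2 → 3

Answer: 3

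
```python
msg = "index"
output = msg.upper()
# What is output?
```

Trace:
`msg = "index"` → msg = 'index'
`output = msg.upper()` → output = 'INDEX'
So output = 'INDEX'

Answer: 'INDEX'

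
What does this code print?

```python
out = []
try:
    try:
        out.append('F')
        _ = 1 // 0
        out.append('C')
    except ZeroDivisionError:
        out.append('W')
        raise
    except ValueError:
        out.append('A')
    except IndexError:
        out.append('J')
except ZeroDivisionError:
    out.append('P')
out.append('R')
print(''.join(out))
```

Execution trace: 'F' (inner try body) → 'W' (inner except ZeroDivisionError) → 'P' (outer except ZeroDivisionError) → 'R' (after the try/except). Output: FWPR

Answer: FWPR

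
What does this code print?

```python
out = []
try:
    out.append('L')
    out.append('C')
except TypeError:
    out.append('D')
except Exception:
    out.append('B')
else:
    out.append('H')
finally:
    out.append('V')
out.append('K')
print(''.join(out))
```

Execution trace: 'L' (try body) → 'C' (try body, no exception) → 'H' (else) → 'V' (finally) → 'K' (after the try/except). Output: LCHVK

Answer: LCHVK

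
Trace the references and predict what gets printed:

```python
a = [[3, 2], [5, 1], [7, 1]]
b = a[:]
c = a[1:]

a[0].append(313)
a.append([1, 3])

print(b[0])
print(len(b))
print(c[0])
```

Key concept: slice with nested mutation.
Step by step:
`a = [[3, 2], [5, 1], [7, 1]]` → a = [[3, 2], [5, 1], [7, 1]]
`b = a[:]` → b = [[3, 2], [5, 1], [7, 1]]
`c = a[1:]` → c = [[5, 1], [7, 1]]
`a[0].append(313)` → a = [[3, 2, 313], [5, 1], [7, 1]]; b = [[3, 2, 313], [5, 1], [7, 1]]
`a.append([1, 3])` → a = [[3, 2, 313], [5, 1], [7, 1], [1, 3]]
`print(b[0])` → prints [3, 2, 313]
`print(len(b))` → prints 3
`print(c[0])` → prints [5, 1]

Answer:
[3, 2, 313]
3
[5, 1]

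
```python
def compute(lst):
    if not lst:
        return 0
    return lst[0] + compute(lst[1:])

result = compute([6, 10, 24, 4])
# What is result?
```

6 + 10 + 24 + 4 + 0 = 44

Answer: 44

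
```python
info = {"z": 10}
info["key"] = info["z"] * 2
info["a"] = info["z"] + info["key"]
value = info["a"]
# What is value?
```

Trace:
`info = {"z": 10}` → info = {'z': 10}
`info["key"] = info["z"] * 2` → info = {'z': 10, 'key': 20}
`info["a"] = info["z"] + info["key"]` → info = {'z': 10, 'key': 20, 'a': 30}
`value = info["a"]` → value = 30
So value = 30

Answer: 30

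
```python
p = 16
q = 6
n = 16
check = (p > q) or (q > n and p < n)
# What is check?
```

Trace:
`p = 16` → p = 16
`q = 6` → q = 6
`n = 16` → n = 16
`check = (p > q) or (q > n and p < n)` → check = True
So check = True

Answer: True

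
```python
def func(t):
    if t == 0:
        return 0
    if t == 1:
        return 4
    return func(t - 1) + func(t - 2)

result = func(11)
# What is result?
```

Build up from base cases: func(0)=0, func(1)=4, func(2)=4, func(3)=8, func(4)=12, func(5)=20, func(6)=32, ..., func(11)=356

Answer: 356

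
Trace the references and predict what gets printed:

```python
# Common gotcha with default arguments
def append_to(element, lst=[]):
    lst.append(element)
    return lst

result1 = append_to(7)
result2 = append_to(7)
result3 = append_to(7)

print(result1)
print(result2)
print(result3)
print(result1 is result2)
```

Key concept: mutable default argument gotcha.
Step by step:
`result1 = append_to(7)` → result1 = [7]
`result2 = append_to(7)` → result1 = [7, 7] (same object as result2); result2 = [7, 7] (same object as result1)
`result3 = append_to(7)` → result1 = [7, 7, 7] (same object as result2, result3); result2 = [7, 7, 7] (same object as result1, result3); result3 = [7, 7, 7] (same object as result1, result2)
`print(result1)` → prints [7, 7, 7]
`print(result2)` → prints [7, 7, 7]
`print(result3)` → prints [7, 7, 7]
`print(result1 is result2)` → prints True

Answer:
[7, 7, 7]
[7, 7, 7]
[7, 7, 7]
True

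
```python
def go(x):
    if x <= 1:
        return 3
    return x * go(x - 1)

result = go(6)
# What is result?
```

go(6) = 6 * 5 * 4 * 3 * 2 * 3 = 2160

Answer: 2160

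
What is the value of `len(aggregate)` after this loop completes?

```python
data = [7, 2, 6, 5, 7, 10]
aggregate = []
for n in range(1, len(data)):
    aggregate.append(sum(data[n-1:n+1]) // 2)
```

Number of 2-element averages
`aggregate` takes the values: [] → [4] → [4, 4] → [4, 4, 5] → [4, 4, 5, 6] → [4, 4, 5, 6, 8]
So `len(aggregate)` = 5

Answer: 5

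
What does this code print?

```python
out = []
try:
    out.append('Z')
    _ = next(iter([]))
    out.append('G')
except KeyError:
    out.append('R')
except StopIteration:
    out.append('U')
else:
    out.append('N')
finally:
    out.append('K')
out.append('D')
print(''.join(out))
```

Execution trace: 'Z' (try body) → 'U' (except StopIteration) → 'K' (finally) → 'D' (after the try/except). Output: ZUKD

Answer: ZUKD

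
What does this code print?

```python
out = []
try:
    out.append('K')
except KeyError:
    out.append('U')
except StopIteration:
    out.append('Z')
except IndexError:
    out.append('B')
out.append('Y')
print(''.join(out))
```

Execution trace: 'K' (try body, no exception) → 'Y' (after the try/except). Output: KY

Answer: KY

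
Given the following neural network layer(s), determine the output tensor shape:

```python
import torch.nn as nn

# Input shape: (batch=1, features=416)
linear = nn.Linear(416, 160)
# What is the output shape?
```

Input: (1, 416) -> Output: (1, 160)

Answer: (1, 160)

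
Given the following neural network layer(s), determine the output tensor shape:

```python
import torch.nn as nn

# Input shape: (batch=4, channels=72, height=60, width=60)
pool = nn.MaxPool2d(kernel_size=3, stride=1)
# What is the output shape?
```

Input: (4, 72, 60, 60) -> Output: (4, 72, 58, 58)

Answer: (4, 72, 58, 58)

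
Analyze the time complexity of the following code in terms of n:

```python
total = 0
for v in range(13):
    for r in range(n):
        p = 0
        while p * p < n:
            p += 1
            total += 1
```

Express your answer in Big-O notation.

Each loop level contributes: 1 × n × √n. Multiplying the contributions gives O(n√n).

Answer: O(n√n)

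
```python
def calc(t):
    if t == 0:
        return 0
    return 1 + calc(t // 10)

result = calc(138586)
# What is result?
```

Count of digits of 138586: 6

Answer: 6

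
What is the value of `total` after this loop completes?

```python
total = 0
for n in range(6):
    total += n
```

Sum of 0 to 5 = 15
`total` takes the values: 0 → 1 → 3 → 6 → 10 → 15

Answer: 15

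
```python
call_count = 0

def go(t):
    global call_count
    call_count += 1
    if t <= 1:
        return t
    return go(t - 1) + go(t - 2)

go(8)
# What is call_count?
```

Calls(t) = 1 + Calls(t-1) + Calls(t-2); Calls(0)=Calls(1)=1. For t=8 this gives 67.

Answer: 67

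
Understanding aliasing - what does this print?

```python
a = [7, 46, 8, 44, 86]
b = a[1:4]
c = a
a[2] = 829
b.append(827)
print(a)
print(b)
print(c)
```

Key concept: slice vs alias.
Step by step:
`a = [7, 46, 8, 44, 86]` → a = [7, 46, 8, 44, 86]
`b = a[1:4]` → b = [46, 8, 44]
`c = a` → c = [7, 46, 8, 44, 86] (same object as a)
`a[2] = 829` → a = [7, 46, 829, 44, 86] (same object as c); c = [7, 46, 829, 44, 86] (same object as a)
`b.append(827)` → b = [46, 8, 44, 827]
`print(a)` → prints [7, 46, 829, 44, 86]
`print(b)` → prints [46, 8, 44, 827]
`print(c)` → prints [7, 46, 829, 44, 86]

Answer:
[7, 46, 829, 44, 86]
[46, 8, 44, 827]
[7, 46, 829, 44, 86]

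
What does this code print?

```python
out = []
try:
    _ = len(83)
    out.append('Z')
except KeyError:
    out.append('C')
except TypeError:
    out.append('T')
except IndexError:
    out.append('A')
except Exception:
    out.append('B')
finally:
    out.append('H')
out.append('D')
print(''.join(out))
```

Execution trace: 'T' (except TypeError) → 'H' (finally) → 'D' (after the try/except). Output: THD

Answer: THD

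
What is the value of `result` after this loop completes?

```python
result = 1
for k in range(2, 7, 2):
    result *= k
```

Product of even numbers 2 to 6
`result` takes the values: 1 → 2 → 8 → 48

Answer: 48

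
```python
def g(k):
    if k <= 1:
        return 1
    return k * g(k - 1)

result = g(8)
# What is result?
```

g(8) = 8 * 7 * 6 * 5 * 4 * 3 * 2 * 1 = 40320

Answer: 40320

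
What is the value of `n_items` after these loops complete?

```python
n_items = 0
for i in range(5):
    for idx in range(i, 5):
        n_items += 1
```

Upper triangle: 5 + 4 + ... + 1
`n_items` takes the values: 0 → 1 → 2 → 3 → 4 → 5 → 6 → 7 → 8 → 9 → 10 → 11 → 12 → 13 → 14 → 15

Answer: 15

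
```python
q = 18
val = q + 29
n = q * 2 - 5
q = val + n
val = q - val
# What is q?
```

Trace:
`q = 18` → q = 18
`val = q + 29` → val = 47
`n = q * 2 - 5` → n = 31
`q = val + n` → q = 78
`val = q - val` → val = 31
So q = 78

Answer: 78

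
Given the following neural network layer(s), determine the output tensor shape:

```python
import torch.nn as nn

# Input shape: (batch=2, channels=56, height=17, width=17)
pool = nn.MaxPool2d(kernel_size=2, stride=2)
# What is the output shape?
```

Input: (2, 56, 17, 17) -> Output: (2, 56, 8, 8)

Answer: (2, 56, 8, 8)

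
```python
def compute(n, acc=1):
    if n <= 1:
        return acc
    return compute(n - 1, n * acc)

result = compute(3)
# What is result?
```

Accumulator trace (n, acc): (3, 1) -> (2, 3) -> (1, 6) -> return 6

Answer: 6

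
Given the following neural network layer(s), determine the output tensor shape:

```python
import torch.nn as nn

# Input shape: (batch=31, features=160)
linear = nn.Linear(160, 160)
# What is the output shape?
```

Input: (31, 160) -> Output: (31, 160)

Answer: (31, 160)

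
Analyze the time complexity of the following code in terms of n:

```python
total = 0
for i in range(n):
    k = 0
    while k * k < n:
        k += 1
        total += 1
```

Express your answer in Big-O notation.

Each loop level contributes: n × √n. Multiplying the contributions gives O(n√n).

Answer: O(n√n)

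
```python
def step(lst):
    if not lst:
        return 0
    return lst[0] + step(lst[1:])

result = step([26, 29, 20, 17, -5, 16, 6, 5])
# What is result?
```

26 + 29 + 20 + 17 + (-5) + 16 + 6 + 5 + 0 = 114

Answer: 114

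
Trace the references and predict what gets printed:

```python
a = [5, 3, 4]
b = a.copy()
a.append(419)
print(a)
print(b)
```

Key concept: list.copy() creates independent copy.
Step by step:
`a = [5, 3, 4]` → a = [5, 3, 4]
`b = a.copy()` → b = [5, 3, 4]
`a.append(419)` → a = [5, 3, 4, 419]
`print(a)` → prints [5, 3, 4, 419]
`print(b)` → prints [5, 3, 4]

Answer:
[5, 3, 4, 419]
[5, 3, 4]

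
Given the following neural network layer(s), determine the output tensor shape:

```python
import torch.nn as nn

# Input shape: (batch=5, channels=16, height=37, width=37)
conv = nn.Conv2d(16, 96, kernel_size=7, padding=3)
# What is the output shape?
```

Input: (5, 16, 37, 37) -> Output: (5, 96, 37, 37)

Answer: (5, 96, 37, 37)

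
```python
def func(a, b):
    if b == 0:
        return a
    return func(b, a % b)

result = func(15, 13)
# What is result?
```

func(15, 13) -> func(13, 2) -> func(2, 1) -> func(1, 0) -> 1

Answer: 1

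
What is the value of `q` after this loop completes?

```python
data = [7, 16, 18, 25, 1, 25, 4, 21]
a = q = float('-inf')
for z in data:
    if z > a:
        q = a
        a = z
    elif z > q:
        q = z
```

Second largest (with repeats) in [7, 16, 18, 25, 1, 25, 4, 21]
`q` takes the values: -inf → 7 → 16 → 18 → 25

Answer: 25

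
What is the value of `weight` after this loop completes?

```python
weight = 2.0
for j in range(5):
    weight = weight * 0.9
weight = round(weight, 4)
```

Exponential decay: 2.0 * 0.9^5
`weight` takes the values: 2.0 → 1.8 → 1.62 → 1.458 → 1.3122 → 1.18098 → 1.181

Answer: 1.181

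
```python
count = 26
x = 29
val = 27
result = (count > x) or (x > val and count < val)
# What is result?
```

Trace:
`count = 26` → count = 26
`x = 29` → x = 29
`val = 27` → val = 27
`result = (count > x) or (x > val and count < val)` → result = True
So result = True

Answer: True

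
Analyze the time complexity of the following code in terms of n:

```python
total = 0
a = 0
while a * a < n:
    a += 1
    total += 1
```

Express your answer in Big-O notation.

Each loop level contributes: √n. Multiplying the contributions gives O(√n).

Answer: O(√n)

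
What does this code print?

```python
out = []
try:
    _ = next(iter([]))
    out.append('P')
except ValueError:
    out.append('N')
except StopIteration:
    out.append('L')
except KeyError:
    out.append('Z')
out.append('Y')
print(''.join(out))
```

Execution trace: 'L' (except StopIteration) → 'Y' (after the try/except). Output: LY

Answer: LY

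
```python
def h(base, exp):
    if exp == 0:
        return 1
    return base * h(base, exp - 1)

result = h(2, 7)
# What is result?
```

h(2, 7) = 2 * 2 * 2 * 2 * 2 * 2 * 2 = 128

Answer: 128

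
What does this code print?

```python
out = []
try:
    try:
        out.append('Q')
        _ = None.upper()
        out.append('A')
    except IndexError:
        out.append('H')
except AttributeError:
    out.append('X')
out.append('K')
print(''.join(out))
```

Execution trace: 'Q' (try body) → 'X' (outer except AttributeError) → 'K' (after the try/except). Output: QXK

Answer: QXK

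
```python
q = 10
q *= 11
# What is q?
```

Trace:
`q = 10` → q = 10
`q *= 11` → q = 110
So q = 110

Answer: 110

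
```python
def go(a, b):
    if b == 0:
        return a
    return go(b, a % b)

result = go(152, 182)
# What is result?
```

go(152, 182) -> go(182, 152) -> go(152, 30) -> go(30, 2) -> go(2, 0) -> 2

Answer: 2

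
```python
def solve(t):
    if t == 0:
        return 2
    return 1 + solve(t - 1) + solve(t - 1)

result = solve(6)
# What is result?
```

solve(t) = 1 + 2·solve(t-1), solve(0)=2. Closed form: (2+1)·2^6 - 1 = 191.

Answer: 191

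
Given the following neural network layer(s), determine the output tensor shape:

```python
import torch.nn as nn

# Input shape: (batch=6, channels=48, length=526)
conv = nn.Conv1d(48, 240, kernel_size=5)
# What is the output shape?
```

Input: (6, 48, 526) -> Output: (6, 240, 522)

Answer: (6, 240, 522)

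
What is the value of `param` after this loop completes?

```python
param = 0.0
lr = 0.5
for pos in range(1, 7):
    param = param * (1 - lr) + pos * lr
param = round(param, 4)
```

Moving average with lr=0.5
`param` takes the values: 0.0 → 0.5 → 1.25 → 2.125 → 3.0625 → 4.03125 → 5.015625 → 5.0156

Answer: 5.0156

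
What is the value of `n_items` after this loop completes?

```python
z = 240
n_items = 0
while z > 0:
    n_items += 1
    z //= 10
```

Count digits by repeated division by 10
`n_items` takes the values: 0 → 1 → 2 → 3

Answer: 3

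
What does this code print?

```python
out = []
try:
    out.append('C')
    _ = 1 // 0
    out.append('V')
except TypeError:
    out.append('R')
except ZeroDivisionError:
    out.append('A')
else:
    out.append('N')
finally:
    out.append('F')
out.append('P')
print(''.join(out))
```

Execution trace: 'C' (try body) → 'A' (except ZeroDivisionError) → 'F' (finally) → 'P' (after the try/except). Output: CAFP

Answer: CAFP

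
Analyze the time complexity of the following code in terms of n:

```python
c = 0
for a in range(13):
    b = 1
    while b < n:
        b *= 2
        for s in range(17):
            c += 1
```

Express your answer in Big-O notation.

Each loop level contributes: 1 × log n × 1. Multiplying the contributions gives O(log n).

Answer: O(log n)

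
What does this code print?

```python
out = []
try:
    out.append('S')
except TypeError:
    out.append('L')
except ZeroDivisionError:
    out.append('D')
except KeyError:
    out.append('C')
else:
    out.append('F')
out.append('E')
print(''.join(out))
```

Execution trace: 'S' (try body, no exception) → 'F' (else) → 'E' (after the try/except). Output: SFE

Answer: SFE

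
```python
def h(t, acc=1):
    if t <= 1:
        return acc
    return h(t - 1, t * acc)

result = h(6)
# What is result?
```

Accumulator trace (n, acc): (6, 1) -> (5, 6) -> (4, 30) -> (3, 120) -> (2, 360) -> (1, 720) -> return 720

Answer: 720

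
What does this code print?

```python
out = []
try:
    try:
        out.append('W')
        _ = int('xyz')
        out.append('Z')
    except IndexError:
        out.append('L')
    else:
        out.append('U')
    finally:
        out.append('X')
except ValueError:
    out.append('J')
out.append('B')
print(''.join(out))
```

Execution trace: 'W' (try body) → 'X' (finally) → 'J' (outer except ValueError) → 'B' (after the try/except). Output: WXJB

Answer: WXJB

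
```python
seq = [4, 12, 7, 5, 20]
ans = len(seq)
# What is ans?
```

Trace:
`seq = [4, 12, 7, 5, 20]` → seq = [4, 12, 7, 5, 20]
`ans = len(seq)` → ans = 5
So ans = 5

Answer: 5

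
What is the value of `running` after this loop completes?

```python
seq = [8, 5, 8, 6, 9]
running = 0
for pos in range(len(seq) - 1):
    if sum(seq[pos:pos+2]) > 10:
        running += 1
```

Count windows with sum > 10
`running` takes the values: 0 → 1 → 2 → 3 → 4

Answer: 4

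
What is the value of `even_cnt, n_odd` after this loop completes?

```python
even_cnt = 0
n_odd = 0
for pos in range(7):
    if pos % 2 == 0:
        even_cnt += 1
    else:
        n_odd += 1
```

Count evens and odds in range(7)
`even_cnt, n_odd` takes the values: (0, 0) → (1, 0) → (1, 1) → (2, 1) → (2, 2) → (3, 2) → (3, 3) → (4, 3)

Answer: 4, 3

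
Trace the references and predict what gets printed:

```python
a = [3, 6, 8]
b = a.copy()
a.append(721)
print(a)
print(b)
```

Key concept: list.copy() creates independent copy.
Step by step:
`a = [3, 6, 8]` → a = [3, 6, 8]
`b = a.copy()` → b = [3, 6, 8]
`a.append(721)` → a = [3, 6, 8, 721]
`print(a)` → prints [3, 6, 8, 721]
`print(b)` → prints [3, 6, 8]

Answer:
[3, 6, 8, 721]
[3, 6, 8]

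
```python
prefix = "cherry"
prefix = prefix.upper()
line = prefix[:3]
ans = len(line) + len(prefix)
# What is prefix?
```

Trace:
`prefix = "cherry"` → prefix = 'cherry'
`prefix = prefix.upper()` → prefix = 'CHERRY'
`line = prefix[:3]` → line = 'CHE'
`ans = len(line) + len(prefix)` → ans = 9
So prefix = 'CHERRY'

Answer: 'CHERRY'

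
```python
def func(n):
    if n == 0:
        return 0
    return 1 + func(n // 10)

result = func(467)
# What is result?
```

Count of digits of 467: 3

Answer: 3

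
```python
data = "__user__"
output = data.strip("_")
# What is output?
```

Trace:
`data = "__user__"` → data = '__user__'
`output = data.strip("_")` → output = 'user'
So output = 'user'

Answer: 'user'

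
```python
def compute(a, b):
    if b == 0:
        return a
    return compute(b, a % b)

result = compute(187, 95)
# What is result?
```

compute(187, 95) -> compute(95, 92) -> compute(92, 3) -> compute(3, 2) -> compute(2, 1) -> compute(1, 0) -> 1

Answer: 1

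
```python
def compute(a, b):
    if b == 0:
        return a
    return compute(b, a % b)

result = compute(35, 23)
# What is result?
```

compute(35, 23) -> compute(23, 12) -> compute(12, 11) -> compute(11, 1) -> compute(1, 0) -> 1

Answer: 1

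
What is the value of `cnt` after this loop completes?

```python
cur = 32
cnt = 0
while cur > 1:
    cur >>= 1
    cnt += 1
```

Count right shifts until 1
`cnt` takes the values: 0 → 1 → 2 → 3 → 4 → 5

Answer: 5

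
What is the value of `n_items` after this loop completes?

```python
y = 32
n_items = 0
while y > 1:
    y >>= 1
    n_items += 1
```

Count right shifts until 1
`n_items` takes the values: 0 → 1 → 2 → 3 → 4 → 5

Answer: 5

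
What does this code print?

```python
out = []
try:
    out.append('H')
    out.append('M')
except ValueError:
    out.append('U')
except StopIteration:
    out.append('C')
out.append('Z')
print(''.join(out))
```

Execution trace: 'H' (try body) → 'M' (try body, no exception) → 'Z' (after the try/except). Output: HMZ

Answer: HMZ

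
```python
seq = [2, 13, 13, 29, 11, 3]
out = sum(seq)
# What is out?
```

Trace:
`seq = [2, 13, 13, 29, 11, 3]` → seq = [2, 13, 13, 29, 11, 3]
`out = sum(seq)` → out = 71
So out = 71

Answer: 71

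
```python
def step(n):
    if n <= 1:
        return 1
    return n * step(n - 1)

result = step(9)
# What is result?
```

step(9) = 9 * 8 * 7 * 6 * 5 * 4 * 3 * 2 * 1 = 362880

Answer: 362880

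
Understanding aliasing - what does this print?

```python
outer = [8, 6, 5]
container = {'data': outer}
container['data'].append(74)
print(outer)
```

Key concept: dict holds reference to list.
Step by step:
`outer = [8, 6, 5]` → outer = [8, 6, 5]
`container = {'data': outer}` → container = {'data': [8, 6, 5]}
`container['data'].append(74)` → outer = [8, 6, 5, 74]; container = {'data': [8, 6, 5, 74]}
`print(outer)` → prints [8, 6, 5, 74]

Answer: [8, 6, 5, 74]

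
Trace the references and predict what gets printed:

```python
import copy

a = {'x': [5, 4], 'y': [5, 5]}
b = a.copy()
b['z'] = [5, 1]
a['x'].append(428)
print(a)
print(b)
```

Key concept: shallow copy of dict with mutable values.
Step by step:
`a = {'x': [5, 4], 'y': [5, 5]}` → a = {'x': [5, 4], 'y': [5, 5]}
`b = a.copy()` → b = {'x': [5, 4], 'y': [5, 5]}
`b['z'] = [5, 1]` → b = {'x': [5, 4], 'y': [5, 5], 'z': [5, 1]}
`a['x'].append(428)` → a = {'x': [5, 4, 428], 'y': [5, 5]}; b = {'x': [5, 4, 428], 'y': [5, 5], 'z': [5, 1]}
`print(a)` → prints {'x': [5, 4, 428], 'y': [5, 5]}
`print(b)` → prints {'x': [5, 4, 428], 'y': [5, 5], 'z': [5, 1]}

Answer:
{'x': [5, 4, 428], 'y': [5, 5]}
{'x': [5, 4, 428], 'y': [5, 5], 'z': [5, 1]}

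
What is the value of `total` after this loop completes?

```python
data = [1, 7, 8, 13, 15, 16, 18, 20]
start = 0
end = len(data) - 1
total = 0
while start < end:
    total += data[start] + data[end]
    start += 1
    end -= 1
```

Sum of pairs from ends
`total` takes the values: 0 → 21 → 46 → 70 → 98

Answer: 98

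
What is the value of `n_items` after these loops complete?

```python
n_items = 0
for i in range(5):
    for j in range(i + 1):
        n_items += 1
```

Triangle: 1 + 2 + ... + 5
`n_items` takes the values: 0 → 1 → 2 → 3 → 4 → 5 → 6 → 7 → 8 → 9 → 10 → 11 → 12 → 13 → 14 → 15

Answer: 15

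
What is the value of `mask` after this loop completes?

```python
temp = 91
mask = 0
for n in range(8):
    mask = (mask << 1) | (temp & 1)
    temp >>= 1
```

Reverse lowest 8 bits of 91
`mask` takes the values: 0 → 1 → 3 → 6 → 13 → 27 → 54 → 109 → 218

Answer: 218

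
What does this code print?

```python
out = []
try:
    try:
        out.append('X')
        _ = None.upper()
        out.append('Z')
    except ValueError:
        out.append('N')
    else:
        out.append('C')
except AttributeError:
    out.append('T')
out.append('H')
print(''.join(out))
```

Execution trace: 'X' (try body) → 'T' (outer except AttributeError) → 'H' (after the try/except). Output: XTH

Answer: XTH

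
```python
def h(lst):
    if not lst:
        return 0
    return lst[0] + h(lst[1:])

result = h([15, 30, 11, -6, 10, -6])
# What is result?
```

15 + 30 + 11 + (-6) + 10 + (-6) + 0 = 54

Answer: 54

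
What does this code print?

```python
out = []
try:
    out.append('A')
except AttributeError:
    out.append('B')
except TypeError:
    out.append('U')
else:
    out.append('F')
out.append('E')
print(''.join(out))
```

Execution trace: 'A' (try body, no exception) → 'F' (else) → 'E' (after the try/except). Output: AFE

Answer: AFE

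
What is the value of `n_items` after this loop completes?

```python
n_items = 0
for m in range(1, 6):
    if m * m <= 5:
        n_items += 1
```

Count numbers where m² ≤ 5
`n_items` takes the values: 0 → 1 → 2

Answer: 2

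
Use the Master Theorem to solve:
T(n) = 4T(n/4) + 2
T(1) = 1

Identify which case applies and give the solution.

a=4, b=4, f(n)=2. log_4(4) = 1. Since c=0 < 1, Case 1 applies: T(n) = Θ(n^log_b(a)) = O(n).

Answer: O(n) - Case 1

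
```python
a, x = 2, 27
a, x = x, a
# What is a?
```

Trace:
`a, x = 2, 27` → a = 2; x = 27
`a, x = x, a` → a = 27; x = 2
So a = 27

Answer: 27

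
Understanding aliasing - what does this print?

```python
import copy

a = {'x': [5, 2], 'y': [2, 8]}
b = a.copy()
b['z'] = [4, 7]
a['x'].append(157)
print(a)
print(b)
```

Key concept: shallow copy of dict with mutable values.
Step by step:
`a = {'x': [5, 2], 'y': [2, 8]}` → a = {'x': [5, 2], 'y': [2, 8]}
`b = a.copy()` → b = {'x': [5, 2], 'y': [2, 8]}
`b['z'] = [4, 7]` → b = {'x': [5, 2], 'y': [2, 8], 'z': [4, 7]}
`a['x'].append(157)` → a = {'x': [5, 2, 157], 'y': [2, 8]}; b = {'x': [5, 2, 157], 'y': [2, 8], 'z': [4, 7]}
`print(a)` → prints {'x': [5, 2, 157], 'y': [2, 8]}
`print(b)` → prints {'x': [5, 2, 157], 'y': [2, 8], 'z': [4, 7]}

Answer:
{'x': [5, 2, 157], 'y': [2, 8]}
{'x': [5, 2, 157], 'y': [2, 8], 'z': [4, 7]}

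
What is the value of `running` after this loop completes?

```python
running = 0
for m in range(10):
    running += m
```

Sum of 0 to 9 = 45
`running` takes the values: 0 → 1 → 3 → 6 → 10 → 15 → 21 → 28 → 36 → 45

Answer: 45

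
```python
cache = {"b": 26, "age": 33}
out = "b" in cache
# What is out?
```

Trace:
`cache = {"b": 26, "age": 33}` → cache = {'b': 26, 'age': 33}
`out = "b" in cache` → out = True
So out = True

Answer: True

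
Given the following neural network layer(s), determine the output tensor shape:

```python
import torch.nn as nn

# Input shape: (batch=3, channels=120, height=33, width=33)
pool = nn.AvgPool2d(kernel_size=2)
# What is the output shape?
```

Input: (3, 120, 33, 33) -> Output: (3, 120, 16, 16)

Answer: (3, 120, 16, 16)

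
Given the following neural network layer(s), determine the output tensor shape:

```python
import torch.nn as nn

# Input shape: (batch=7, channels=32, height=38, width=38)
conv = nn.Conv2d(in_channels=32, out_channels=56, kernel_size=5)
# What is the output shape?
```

Input: (7, 32, 38, 38) -> Output: (7, 56, 34, 34)

Answer: (7, 56, 34, 34)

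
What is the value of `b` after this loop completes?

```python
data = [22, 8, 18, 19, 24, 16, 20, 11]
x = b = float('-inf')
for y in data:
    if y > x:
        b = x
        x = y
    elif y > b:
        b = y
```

Second largest (with repeats) in [22, 8, 18, 19, 24, 16, 20, 11]
`b` takes the values: -inf → 8 → 18 → 19 → 22

Answer: 22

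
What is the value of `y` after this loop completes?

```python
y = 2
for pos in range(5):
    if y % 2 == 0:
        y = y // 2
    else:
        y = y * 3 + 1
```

Collatz-style transformation from 2
`y` takes the values: 2 → 1 → 4 → 2 → 1 → 4

Answer: 4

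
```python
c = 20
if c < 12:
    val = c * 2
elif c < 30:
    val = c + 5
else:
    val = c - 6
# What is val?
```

Trace:
`c = 20` → c = 20
`if c < 12: ...` → c < 12 is False, c < 30 is True → val = 25
So val = 25

Answer: 25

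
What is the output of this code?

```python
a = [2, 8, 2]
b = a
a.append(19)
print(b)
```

Key concept: basic list aliasing.
Step by step:
`a = [2, 8, 2]` → a = [2, 8, 2]
`b = a` → b = [2, 8, 2] (same object as a)
`a.append(19)` → a = [2, 8, 2, 19] (same object as b); b = [2, 8, 2, 19] (same object as a)
`print(b)` → prints [2, 8, 2, 19]

Answer: [2, 8, 2, 19]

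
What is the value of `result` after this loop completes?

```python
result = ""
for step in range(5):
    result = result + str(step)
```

Concatenate digits 0 to 4
`result` takes the values: "" → "0" → "01" → "012" → "0123" → "01234"

Answer: "01234"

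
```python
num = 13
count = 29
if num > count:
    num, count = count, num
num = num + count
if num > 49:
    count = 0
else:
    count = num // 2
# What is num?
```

Trace:
`num = 13` → num = 13
`count = 29` → count = 29
`if num > count: ...` → num > count is False → no variable changes
`num = num + count` → num = 42
`if num > 49: ...` → num > 49 is False, take else branch → count = 21
So num = 42

Answer: 42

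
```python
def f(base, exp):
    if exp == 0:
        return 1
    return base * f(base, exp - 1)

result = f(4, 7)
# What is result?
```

f(4, 7) = 4 * 4 * 4 * 4 * 4 * 4 * 4 = 16384

Answer: 16384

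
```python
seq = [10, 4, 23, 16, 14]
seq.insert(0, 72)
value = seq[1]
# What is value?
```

Trace:
`seq = [10, 4, 23, 16, 14]` → seq = [10, 4, 23, 16, 14]
`seq.insert(0, 72)` → seq = [72, 10, 4, 23, 16, 14]
`value = seq[1]` → value = 10
So value = 10

Answer: 10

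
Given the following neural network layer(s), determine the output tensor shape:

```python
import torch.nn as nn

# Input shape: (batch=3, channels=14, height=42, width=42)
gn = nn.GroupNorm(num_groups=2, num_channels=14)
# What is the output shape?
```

Input: (3, 14, 42, 42) -> Output: (3, 14, 42, 42)

Answer: (3, 14, 42, 42)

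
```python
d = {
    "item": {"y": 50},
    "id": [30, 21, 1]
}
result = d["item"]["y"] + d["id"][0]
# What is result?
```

Trace:
`d = { ...` → d = {'item': {'y': 50}, 'id': [30, 21, 1]}
`result = d["item"]["y"] + d["id"][0]` → result = 80
So result = 80

Answer: 80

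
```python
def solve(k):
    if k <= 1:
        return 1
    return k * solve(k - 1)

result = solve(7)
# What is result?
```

solve(7) = 7 * 6 * 5 * 4 * 3 * 2 * 1 = 5040

Answer: 5040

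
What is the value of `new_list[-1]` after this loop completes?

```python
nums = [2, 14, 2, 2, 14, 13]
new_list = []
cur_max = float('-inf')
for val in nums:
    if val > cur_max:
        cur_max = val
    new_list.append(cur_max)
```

Running max ends at 14
`new_list` takes the values: [] → [2] → [2, 14] → [2, 14, 14] → [2, 14, 14, 14] → [2, 14, 14, 14, 14] → [2, 14, 14, 14, 14, 14]
So `new_list[-1]` = 14

Answer: 14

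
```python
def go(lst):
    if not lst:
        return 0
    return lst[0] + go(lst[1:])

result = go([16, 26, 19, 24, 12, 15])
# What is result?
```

16 + 26 + 19 + 24 + 12 + 15 + 0 = 112

Answer: 112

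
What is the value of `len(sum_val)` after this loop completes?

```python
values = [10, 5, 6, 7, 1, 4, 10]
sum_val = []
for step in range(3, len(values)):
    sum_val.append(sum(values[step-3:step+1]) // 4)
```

Number of 4-element averages
`sum_val` takes the values: [] → [7] → [7, 4] → [7, 4, 4] → [7, 4, 4, 5]
So `len(sum_val)` = 4

Answer: 4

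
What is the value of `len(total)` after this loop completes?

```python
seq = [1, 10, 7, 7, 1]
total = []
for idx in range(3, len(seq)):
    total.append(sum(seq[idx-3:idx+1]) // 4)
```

Number of 4-element averages
`total` takes the values: [] → [6] → [6, 6]
So `len(total)` = 2

Answer: 2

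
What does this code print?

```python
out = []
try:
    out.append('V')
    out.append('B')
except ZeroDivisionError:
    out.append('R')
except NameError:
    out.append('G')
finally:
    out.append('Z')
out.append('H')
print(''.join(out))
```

Execution trace: 'V' (try body) → 'B' (try body, no exception) → 'Z' (finally) → 'H' (after the try/except). Output: VBZH

Answer: VBZH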